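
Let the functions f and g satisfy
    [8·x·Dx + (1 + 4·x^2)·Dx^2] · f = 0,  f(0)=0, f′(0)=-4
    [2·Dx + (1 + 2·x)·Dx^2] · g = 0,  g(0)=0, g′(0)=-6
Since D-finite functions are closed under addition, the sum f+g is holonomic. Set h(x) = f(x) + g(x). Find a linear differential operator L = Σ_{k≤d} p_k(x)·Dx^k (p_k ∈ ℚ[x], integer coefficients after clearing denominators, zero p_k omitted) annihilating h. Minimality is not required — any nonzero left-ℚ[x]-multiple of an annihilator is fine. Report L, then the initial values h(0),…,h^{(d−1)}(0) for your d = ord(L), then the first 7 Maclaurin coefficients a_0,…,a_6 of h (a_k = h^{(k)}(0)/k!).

L = (-8 - 48·x + 96·x^2 + 64·x^3)·Dx + (-8 - 16·x + 192·x^3 + 128·x^4)·Dx^2 + (-1 + 2·x + 8·x^2 + 16·x^3 + 48·x^4 + 32·x^5)·Dx^3  (order 3).
h: a_k = 0, -10, 6, -8/3, 12, -32, 32, …
ICs: h(0) = 0, h′(0) = -10, h′′(0) = 12.

f: a_k = 0, -4, 0, 16/3, 0, -64/5, 0, …
g: a_k = 0, -6, 6, -8, 12, -96/5, 32, …
f+g: L₀ = lclm(L_f,L_g), ord ≤ 2+2.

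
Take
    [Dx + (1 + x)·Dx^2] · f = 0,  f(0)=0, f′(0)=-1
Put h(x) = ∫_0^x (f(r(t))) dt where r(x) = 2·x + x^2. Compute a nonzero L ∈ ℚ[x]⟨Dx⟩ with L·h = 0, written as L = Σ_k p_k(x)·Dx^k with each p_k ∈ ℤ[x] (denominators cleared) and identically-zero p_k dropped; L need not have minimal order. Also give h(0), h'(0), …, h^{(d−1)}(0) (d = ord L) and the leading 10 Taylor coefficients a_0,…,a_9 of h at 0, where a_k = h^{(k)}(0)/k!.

f: a_k = 0, -1, 1/2, -1/3, 1/4, -1/5, 1/6, -1/7, 1/8, -1/9, …
Substitute x→r, Dx→(1/r')Dx; clear ⇒ L₀.
∫: right-multiply L₀ by Dx.
L = Dx^2 + (1 + x)·Dx^3  (order 3).
h: a_k = 0, 0, -1, 1/3, -1/6, 1/10, -1/15, 1/21, -1/28, 1/36, …
ICs: h(0) = 0, h′(0) = 0, h′′(0) = -2.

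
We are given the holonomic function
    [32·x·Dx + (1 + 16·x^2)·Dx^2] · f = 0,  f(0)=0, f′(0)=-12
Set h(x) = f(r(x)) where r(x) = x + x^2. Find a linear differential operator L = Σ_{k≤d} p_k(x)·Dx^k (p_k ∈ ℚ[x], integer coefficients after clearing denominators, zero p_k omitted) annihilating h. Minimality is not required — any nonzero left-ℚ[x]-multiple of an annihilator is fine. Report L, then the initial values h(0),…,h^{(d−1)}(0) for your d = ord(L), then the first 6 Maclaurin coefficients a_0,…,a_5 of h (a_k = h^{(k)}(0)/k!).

f: a_k = 0, -12, 0, 64, 0, -3072/5, …
L₀ from L_f via x↦r, Dx↦r'^{-1}Dx.
L = (-2 + 32·x + 128·x^2 + 192·x^3 + 96·x^4)·Dx + (1 + 2·x + 16·x^2 + 64·x^3 + 80·x^4 + 32·x^5)·Dx^2  (order 2).
h: a_k = 0, -12, -12, 64, 192, -2112/5, …
ICs: h(0) = 0, h′(0) = -12.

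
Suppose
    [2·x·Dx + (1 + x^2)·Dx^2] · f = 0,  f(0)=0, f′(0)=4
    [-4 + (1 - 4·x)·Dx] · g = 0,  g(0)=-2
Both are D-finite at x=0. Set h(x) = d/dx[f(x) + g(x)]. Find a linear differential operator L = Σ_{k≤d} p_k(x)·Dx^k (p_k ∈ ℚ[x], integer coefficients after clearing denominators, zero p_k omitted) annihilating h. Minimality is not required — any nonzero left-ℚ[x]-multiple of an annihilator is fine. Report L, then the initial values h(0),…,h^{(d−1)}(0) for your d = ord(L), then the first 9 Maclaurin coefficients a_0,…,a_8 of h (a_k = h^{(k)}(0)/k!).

f: a_k = 0, 4, 0, -4/3, 0, 4/5, 0, -4/7, 0, …
g: a_k = -2, -8, -32, -128, -512, -2048, -8192, -32768, -131072, …
h₀=f+g: left-lcm gives L₀, ord ≤ 3.
Differentiate: ansatz ord ≤ ord L₀ ⇒ L.
L = (8 - 128·x - 24·x^2) + (-49 + 8·x - 109·x^2 - 24·x^3)·Dx + (4 - 15·x - 15·x^3 - 4·x^4)·Dx^2  (order 2).
h: a_k = -4, -64, -388, -2048, -10236, -49152, -229380, -1048576, -4718588, …
ICs: h(0) = -4, h′(0) = -64.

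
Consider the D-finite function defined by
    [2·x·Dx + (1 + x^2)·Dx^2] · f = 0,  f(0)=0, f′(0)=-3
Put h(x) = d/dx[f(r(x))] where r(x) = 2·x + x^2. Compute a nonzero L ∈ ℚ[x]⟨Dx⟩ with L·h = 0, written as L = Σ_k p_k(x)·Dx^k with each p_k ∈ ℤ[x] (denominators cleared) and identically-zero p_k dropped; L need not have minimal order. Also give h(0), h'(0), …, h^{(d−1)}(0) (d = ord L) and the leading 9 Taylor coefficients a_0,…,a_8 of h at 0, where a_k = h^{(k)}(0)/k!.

f: a_k = 0, -3, 0, 1, 0, -3/5, 0, 3/7, 0, …
h₀=f(r): pull back L_f along r ⇒ L₀.
h=h₀': d/dx-closure on L₀ ⇒ L.
L = (-1 + 8·x + 16·x^2 + 12·x^3 + 3·x^4) + (1 + x + 4·x^2 + 8·x^3 + 5·x^4 + x^5)·Dx  (order 1).
h: a_k = -6, -6, 24, 48, -66, -282, 48, 1344, 1002, …
ICs: h(0) = -6.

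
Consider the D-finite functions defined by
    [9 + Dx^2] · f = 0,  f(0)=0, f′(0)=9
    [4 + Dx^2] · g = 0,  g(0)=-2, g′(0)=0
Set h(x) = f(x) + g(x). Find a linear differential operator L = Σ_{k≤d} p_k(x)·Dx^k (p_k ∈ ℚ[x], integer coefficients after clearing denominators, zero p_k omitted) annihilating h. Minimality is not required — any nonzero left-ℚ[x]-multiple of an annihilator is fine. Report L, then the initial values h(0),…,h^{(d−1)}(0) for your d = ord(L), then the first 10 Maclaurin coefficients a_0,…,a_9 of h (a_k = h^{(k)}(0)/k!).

f: a_k = 0, 9, 0, -27/2, 0, 243/40, 0, -729/560, 0, 729/4480, …
g: a_k = -2, 0, 4, 0, -4/3, 0, 8/45, 0, -4/315, 0, …
Weyl lclm of L_f,L_g ⇒ L₀ (ord ≤ 4).
L = 36 + 13·Dx^2 + Dx^4  (order 4).
h: a_k = -2, 9, 4, -27/2, -4/3, 243/40, 8/45, -729/560, -4/315, 729/4480, …
ICs: h(0) = -2, h′(0) = 9, h′′(0) = 8, h′′′(0) = -81.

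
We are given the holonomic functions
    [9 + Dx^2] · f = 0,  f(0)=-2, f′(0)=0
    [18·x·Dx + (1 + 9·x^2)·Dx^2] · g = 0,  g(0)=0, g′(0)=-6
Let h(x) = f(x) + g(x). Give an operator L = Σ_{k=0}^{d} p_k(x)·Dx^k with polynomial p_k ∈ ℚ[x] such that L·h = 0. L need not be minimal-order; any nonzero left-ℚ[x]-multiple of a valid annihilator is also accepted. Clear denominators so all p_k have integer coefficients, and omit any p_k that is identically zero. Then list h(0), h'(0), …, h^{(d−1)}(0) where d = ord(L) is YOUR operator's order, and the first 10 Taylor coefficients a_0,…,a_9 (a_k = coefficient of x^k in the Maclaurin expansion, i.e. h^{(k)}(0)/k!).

L = (-1782·x + 20412·x^3 + 13122·x^5)·Dx + (-9 + 567·x^2 + 6561·x^4 + 6561·x^6)·Dx^2 + (-198·x + 2268·x^3 + 1458·x^5)·Dx^3 + (-1 + 63·x^2 + 729·x^4 + 729·x^6)·Dx^4  (order 4).
h: a_k = -2, -6, 9, 18, -27/4, -486/5, 81/40, 4374/7, -729/2240, -4374, …
ICs: h(0) = -2, h′(0) = -6, h′′(0) = 18, h′′′(0) = 108.

f: a_k = -2, 0, 9, 0, -27/4, 0, 81/40, 0, -729/2240, 0, …
g: a_k = 0, -6, 0, 18, 0, -486/5, 0, 4374/7, 0, -4374, …
Sum ⇒ L₀ = lclm(L_f,L_g) in ℚ(x)⟨Dx⟩.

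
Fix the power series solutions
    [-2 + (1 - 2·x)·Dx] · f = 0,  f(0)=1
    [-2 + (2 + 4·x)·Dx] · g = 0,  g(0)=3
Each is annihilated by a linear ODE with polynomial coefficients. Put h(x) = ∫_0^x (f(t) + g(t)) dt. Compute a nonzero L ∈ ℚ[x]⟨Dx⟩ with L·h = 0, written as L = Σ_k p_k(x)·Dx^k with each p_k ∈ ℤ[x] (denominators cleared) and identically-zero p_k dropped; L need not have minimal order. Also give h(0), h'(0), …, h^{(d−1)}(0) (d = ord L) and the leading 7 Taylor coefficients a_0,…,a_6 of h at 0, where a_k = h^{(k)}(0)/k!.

f: a_k = 1, 2, 4, 8, 16, 32, 64, …
g: a_k = 3, 3, -3/2, 3/2, -15/8, 21/8, -63/16, …
f+g: L₀ = lclm(L_f,L_g), ord ≤ 1+1.
Integrate: L := L₀·Dx.
L = (-10 - 12·x)·Dx + (9 + 28·x + 36·x^2)·Dx^2 + (-1 - 6·x + 4·x^2 + 24·x^3)·Dx^3  (order 3).
h: a_k = 0, 4, 5/2, 5/6, 19/8, 113/40, 277/48, …
ICs: h(0) = 0, h′(0) = 4, h′′(0) = 5.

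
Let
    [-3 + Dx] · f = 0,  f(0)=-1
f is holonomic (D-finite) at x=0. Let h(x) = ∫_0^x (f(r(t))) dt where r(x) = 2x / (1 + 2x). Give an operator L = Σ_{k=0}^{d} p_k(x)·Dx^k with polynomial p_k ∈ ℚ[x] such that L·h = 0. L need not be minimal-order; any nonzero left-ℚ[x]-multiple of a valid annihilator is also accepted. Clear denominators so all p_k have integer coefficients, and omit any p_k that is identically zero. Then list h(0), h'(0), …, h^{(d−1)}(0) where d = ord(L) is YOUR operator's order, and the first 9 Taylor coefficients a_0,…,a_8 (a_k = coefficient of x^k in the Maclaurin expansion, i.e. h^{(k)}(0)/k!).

f: a_k = -1, -3, -9/2, -9/2, -27/8, -81/40, -81/80, -243/560, -729/4480, …
f∘r: x↦r, Dx↦Dx/r' in L_f ⇒ L₀.
h=∫₀ˣh₀: take L = L₀·Dx.
L = -6·Dx + (1 + 4·x + 4·x^2)·Dx^2  (order 2).
h: a_k = 0, -1, -3, -2, 3, -6/5, -14/5, 276/35, -411/35, …
ICs: h(0) = 0, h′(0) = -1.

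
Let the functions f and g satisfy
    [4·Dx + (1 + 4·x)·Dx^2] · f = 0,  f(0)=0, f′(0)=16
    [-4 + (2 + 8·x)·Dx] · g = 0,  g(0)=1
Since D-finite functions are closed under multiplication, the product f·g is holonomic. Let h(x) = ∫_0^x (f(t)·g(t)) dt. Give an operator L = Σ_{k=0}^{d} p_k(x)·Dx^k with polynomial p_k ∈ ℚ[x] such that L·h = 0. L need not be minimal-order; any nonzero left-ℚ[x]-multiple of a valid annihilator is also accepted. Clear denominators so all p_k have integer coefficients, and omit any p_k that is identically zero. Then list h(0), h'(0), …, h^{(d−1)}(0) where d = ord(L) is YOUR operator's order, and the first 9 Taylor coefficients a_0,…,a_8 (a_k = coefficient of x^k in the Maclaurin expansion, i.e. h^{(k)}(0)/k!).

L = 4·Dx + (1 + 8·x + 16·x^2)·Dx^3  (order 3).
h: a_k = 0, 0, 8, 0, -8/3, 128/15, -1136/45, 7936/105, -24344/105, …
ICs: h(0) = 0, h′(0) = 0, h′′(0) = 16.

f: a_k = 0, 16, -32, 256/3, -256, 4096/5, -8192/3, 65536/7, -32768, …
g: a_k = 1, 2, -2, 4, -10, 28, -84, 264, -858, …
Product ⇒ symmetric product L₀, ord ≤ 2.
∫: right-multiply L₀ by Dx.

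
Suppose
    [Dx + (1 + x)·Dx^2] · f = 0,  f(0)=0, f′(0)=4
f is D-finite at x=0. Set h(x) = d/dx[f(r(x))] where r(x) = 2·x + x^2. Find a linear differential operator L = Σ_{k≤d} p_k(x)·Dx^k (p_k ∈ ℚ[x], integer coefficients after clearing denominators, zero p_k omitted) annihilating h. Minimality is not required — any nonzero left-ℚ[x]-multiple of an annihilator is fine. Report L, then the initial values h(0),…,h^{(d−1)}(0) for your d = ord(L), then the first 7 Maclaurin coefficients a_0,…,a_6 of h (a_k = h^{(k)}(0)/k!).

L = 1 + (1 + x)·Dx  (order 1).
h: a_k = 8, -8, 8, -8, 8, -8, 8, …
ICs: h(0) = 8.

f: a_k = 0, 4, -2, 4/3, -1, 4/5, -2/3, …
Change of var in L_f (x↦r) gives L₀.
h₀' ⇒ L via d/dx closure of L₀.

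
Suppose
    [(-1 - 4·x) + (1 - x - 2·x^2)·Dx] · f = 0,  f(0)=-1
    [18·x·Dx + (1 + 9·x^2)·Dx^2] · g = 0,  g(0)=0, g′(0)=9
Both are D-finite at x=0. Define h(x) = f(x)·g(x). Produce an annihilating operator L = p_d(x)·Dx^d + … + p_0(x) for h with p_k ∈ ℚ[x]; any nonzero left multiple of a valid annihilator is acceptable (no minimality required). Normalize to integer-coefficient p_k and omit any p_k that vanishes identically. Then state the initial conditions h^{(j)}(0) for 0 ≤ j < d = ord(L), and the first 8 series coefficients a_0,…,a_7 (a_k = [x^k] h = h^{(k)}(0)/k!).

f: a_k = -1, -1, -3, -5, -11, -21, -43, -85, …
g: a_k = 0, 9, 0, -27, 0, 729/5, 0, -6561/7, …
f·g: L₀ = L_f ⊗_s L_g, ord ≤ 1·2.
L = (4 + 18·x + 108·x^2) + (2 - 10·x + 36·x^2 + 108·x^3)·Dx + (-1 + x - 7·x^2 + 9·x^3 + 18·x^4)·Dx^2  (order 2).
h: a_k = 0, -9, -9, 0, -18, -819/5, -999/5, 14346/35, …
ICs: h(0) = 0, h′(0) = -9.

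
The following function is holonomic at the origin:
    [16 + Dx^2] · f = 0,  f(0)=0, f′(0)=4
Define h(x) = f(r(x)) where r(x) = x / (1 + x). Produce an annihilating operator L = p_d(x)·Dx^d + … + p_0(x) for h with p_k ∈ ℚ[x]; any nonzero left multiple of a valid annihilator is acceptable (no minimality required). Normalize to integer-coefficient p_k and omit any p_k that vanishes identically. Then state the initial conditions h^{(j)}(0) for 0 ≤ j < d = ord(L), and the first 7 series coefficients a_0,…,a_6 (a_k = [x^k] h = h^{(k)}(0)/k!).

L = 16 + (2 + 6·x + 6·x^2 + 2·x^3)·Dx + (1 + 4·x + 6·x^2 + 4·x^3 + x^4)·Dx^2  (order 2).
h: a_k = 0, 4, -4, -20/3, 28, -772/15, 60, …
ICs: h(0) = 0, h′(0) = 4.

f: a_k = 0, 4, 0, -32/3, 0, 128/15, 0, …
Substitute x→r, Dx→(1/r')Dx; clear ⇒ L₀.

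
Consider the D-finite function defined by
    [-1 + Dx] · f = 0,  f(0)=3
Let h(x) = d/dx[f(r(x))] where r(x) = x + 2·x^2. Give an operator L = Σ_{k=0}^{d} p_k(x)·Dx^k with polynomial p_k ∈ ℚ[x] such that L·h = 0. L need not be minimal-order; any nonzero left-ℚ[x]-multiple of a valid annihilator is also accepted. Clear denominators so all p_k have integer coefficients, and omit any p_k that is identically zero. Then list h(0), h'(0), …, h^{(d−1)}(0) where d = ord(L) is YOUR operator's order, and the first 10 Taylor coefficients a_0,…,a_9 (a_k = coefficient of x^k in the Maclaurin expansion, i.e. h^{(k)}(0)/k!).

L = (5 + 8·x + 16·x^2) + (-1 - 4·x)·Dx  (order 1).
h: a_k = 3, 15, 39/2, 73/2, 281/8, 1741/40, 1697/48, 57233/1680, 328753/13440, 2389141/120960, …
ICs: h(0) = 3.

f: a_k = 3, 3, 3/2, 1/2, 1/8, 1/40, 1/240, 1/1680, 1/13440, 1/120960, …
L₀ from L_f via x↦r, Dx↦r'^{-1}Dx.
h₀' ⇒ L via d/dx closure of L₀.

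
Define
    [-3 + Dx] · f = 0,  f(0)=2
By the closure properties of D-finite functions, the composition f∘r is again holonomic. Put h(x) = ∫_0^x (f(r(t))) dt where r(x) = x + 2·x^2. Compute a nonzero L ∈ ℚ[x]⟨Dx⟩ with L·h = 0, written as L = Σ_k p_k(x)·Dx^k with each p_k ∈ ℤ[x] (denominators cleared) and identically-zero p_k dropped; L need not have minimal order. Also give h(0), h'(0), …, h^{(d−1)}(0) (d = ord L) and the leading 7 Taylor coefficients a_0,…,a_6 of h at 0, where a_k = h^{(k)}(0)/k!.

f: a_k = 2, 6, 9, 9, 27/4, 81/20, 81/40, …
f∘r: x↦r, Dx↦Dx/r' in L_f ⇒ L₀.
Integrate: L := L₀·Dx.
L = (-3 - 12·x)·Dx + Dx^2  (order 2).
h: a_k = 0, 2, 3, 7, 45/4, 387/20, 1107/40, …
ICs: h(0) = 0, h′(0) = 2.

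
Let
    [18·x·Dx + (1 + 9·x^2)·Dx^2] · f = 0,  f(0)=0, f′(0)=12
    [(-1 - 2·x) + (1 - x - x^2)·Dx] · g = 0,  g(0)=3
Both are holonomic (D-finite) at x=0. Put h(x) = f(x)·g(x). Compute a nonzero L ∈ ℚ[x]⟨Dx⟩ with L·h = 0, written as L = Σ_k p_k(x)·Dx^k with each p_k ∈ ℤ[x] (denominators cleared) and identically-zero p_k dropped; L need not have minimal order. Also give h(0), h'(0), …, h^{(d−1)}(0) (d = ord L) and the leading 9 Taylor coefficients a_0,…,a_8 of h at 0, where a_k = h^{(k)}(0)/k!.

f: a_k = 0, 12, 0, -36, 0, 972/5, 0, -8748/7, 0, …
g: a_k = 3, 3, 6, 9, 15, 24, 39, 63, 102, …
f·g: L₀ = L_f ⊗_s L_g, ord ≤ 2·1.
L = (2 + 18·x + 54·x^2) + (2 - 14·x + 36·x^2 + 54·x^3)·Dx + (-1 + x - 8·x^2 + 9·x^3 + 9·x^4)·Dx^2  (order 2).
h: a_k = 0, 36, 36, -36, 0, 2736/5, 2736/5, -92916/35, -73764/35, …
ICs: h(0) = 0, h′(0) = 36.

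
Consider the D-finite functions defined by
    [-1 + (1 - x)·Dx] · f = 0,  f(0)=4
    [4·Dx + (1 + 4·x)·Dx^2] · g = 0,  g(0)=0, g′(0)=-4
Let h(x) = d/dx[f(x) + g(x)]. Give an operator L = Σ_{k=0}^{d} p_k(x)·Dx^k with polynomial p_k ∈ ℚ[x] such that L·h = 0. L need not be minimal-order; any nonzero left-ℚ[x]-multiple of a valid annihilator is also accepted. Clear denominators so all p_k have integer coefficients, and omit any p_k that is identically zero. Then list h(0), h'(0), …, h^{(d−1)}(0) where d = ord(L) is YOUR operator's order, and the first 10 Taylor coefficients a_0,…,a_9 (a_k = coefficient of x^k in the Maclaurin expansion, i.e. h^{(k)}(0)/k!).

L = (44 + 16·x) + (-13 + 56·x + 32·x^2)·Dx + (-3 - 11·x + 6·x^2 + 8·x^3)·Dx^2  (order 2).
h: a_k = 0, 24, -52, 272, -1004, 4120, -16356, 65568, -262108, 1048616, …
ICs: h(0) = 0, h′(0) = 24.

f: a_k = 4, 4, 4, 4, 4, 4, 4, 4, 4, 4, …
g: a_k = 0, -4, 8, -64/3, 64, -1024/5, 2048/3, -16384/7, 8192, -262144/9, …
h₀=f+g: left-lcm gives L₀, ord ≤ 3.
h₀' ⇒ L via d/dx closure of L₀.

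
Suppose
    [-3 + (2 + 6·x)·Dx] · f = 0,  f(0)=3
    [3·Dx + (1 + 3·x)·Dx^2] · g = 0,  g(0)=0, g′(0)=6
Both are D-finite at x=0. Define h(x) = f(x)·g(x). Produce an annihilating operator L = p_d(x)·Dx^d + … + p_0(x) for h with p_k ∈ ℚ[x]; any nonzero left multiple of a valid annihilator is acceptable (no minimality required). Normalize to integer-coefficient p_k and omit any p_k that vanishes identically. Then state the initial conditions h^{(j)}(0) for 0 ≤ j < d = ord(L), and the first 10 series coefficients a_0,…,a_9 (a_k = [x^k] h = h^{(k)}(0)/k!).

f: a_k = 3, 9/2, -27/8, 81/16, -1215/128, 5103/256, -45927/1024, 216513/2048, -8444007/32768, 42220035/65536, …
g: a_k = 0, 6, -9, 18, -81/2, 486/5, -243, 4374/7, -6561/4, 4374, …
L₀ := L_f ⊗_s L_g (sym. prod.), ord ≤ 2.
L = 9 + (4 + 24·x + 36·x^2)·Dx^2  (order 2).
h: a_k = 0, 18, 0, -27/4, 81/4, -17253/320, 22599/160, -6655041/17920, 17642529/17920, -301983147/114688, …
ICs: h(0) = 0, h′(0) = 18.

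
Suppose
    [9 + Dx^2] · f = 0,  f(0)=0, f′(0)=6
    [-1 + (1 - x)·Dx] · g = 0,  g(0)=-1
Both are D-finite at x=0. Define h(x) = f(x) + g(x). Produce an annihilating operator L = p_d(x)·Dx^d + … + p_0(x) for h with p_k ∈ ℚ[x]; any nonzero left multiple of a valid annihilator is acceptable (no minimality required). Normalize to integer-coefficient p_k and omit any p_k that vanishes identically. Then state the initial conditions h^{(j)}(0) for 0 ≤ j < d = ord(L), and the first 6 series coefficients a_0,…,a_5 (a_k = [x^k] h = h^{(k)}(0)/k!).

f: a_k = 0, 6, 0, -9, 0, 81/20, …
g: a_k = -1, -1, -1, -1, -1, -1, …
h₀=f+g: left-lcm gives L₀, ord ≤ 3.
L = (-135 + 162·x - 81·x^2) + (99 - 261·x + 243·x^2 - 81·x^3)·Dx + (-15 + 18·x - 9·x^2)·Dx^2 + (11 - 29·x + 27·x^2 - 9·x^3)·Dx^3  (order 3).
h: a_k = -1, 5, -1, -10, -1, 61/20, …
ICs: h(0) = -1, h′(0) = 5, h′′(0) = -2.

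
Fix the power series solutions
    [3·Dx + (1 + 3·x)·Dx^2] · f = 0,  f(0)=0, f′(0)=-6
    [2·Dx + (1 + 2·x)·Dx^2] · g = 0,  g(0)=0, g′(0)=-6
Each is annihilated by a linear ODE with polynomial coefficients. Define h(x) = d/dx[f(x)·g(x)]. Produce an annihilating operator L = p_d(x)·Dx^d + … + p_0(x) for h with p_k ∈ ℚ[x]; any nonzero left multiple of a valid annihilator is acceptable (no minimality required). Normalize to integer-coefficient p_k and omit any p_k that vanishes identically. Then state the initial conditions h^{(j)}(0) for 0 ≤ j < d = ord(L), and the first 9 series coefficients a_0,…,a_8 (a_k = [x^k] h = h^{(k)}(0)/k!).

L = (156 + 720·x + 864·x^2) + (310 + 2244·x + 5400·x^2 + 4320·x^3)·Dx + (88 + 860·x + 3132·x^2 + 5040·x^3 + 3024·x^4)·Dx^2 + (5 + 62·x + 305·x^2 + 744·x^3 + 900·x^4 + 432·x^5)·Dx^3  (order 3).
h: a_k = 0, 72, -270, 840, -2475, 35802/5, -20622, 2081376/35, -2409669/14, …
ICs: h(0) = 0, h′(0) = 72, h′′(0) = -540.

f: a_k = 0, -6, 9, -18, 81/2, -486/5, 243, -4374/7, 6561/4, …
g: a_k = 0, -6, 6, -8, 12, -96/5, 32, -384/7, 96, …
L₀ := L_f ⊗_s L_g (sym. prod.), ord ≤ 4.
Differentiate: ansatz ord ≤ ord L₀ ⇒ L.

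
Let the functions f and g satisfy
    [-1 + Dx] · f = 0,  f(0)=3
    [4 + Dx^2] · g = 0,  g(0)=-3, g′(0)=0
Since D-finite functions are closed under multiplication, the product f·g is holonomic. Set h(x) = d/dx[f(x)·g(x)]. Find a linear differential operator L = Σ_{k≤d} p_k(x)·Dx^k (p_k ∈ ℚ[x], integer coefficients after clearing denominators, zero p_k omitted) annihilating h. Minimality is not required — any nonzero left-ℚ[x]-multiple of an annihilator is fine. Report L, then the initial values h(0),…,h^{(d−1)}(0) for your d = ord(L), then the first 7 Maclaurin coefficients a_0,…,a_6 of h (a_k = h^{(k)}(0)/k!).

L = 5 - 2·Dx + Dx^2  (order 2).
h: a_k = -9, 27, 99/2, 21/2, -123/8, -351/40, -29/80, …
ICs: h(0) = -9, h′(0) = 27.

f: a_k = 3, 3, 3/2, 1/2, 1/8, 1/40, 1/240, …
g: a_k = -3, 0, 6, 0, -2, 0, 4/15, …
Product ⇒ symmetric product L₀, ord ≤ 2.
h=h₀': d/dx-closure on L₀ ⇒ L.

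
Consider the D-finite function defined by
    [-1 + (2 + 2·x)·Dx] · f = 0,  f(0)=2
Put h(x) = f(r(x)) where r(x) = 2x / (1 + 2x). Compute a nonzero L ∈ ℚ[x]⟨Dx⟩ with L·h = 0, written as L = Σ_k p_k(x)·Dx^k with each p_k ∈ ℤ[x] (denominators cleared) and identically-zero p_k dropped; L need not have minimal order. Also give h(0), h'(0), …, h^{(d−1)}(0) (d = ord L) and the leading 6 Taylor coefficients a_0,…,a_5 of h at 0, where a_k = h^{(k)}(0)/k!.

f: a_k = 2, 1, -1/4, 1/8, -5/64, 7/128, …
Change of var in L_f (x↦r) gives L₀.
L = -1 + (1 + 6·x + 8·x^2)·Dx  (order 1).
h: a_k = 2, 2, -5, 13, -141/4, 399/4, …
ICs: h(0) = 2.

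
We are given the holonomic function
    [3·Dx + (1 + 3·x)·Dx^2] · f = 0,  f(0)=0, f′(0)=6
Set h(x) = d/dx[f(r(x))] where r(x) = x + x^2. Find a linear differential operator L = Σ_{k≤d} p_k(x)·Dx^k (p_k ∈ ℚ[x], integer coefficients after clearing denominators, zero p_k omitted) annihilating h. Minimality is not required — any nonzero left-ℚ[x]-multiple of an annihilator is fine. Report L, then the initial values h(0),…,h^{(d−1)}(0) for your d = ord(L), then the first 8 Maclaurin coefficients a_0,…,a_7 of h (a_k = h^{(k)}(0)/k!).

f: a_k = 0, 6, -9, 18, -81/2, 486/5, -243, 4374/7, …
Change of var in L_f (x↦r) gives L₀.
Differentiate: ansatz ord ≤ ord L₀ ⇒ L.
L = (1 + 6·x + 6·x^2) + (1 + 5·x + 9·x^2 + 6·x^3)·Dx  (order 1).
h: a_k = 6, -6, 0, 18, -54, 108, -162, 162, …
ICs: h(0) = 6.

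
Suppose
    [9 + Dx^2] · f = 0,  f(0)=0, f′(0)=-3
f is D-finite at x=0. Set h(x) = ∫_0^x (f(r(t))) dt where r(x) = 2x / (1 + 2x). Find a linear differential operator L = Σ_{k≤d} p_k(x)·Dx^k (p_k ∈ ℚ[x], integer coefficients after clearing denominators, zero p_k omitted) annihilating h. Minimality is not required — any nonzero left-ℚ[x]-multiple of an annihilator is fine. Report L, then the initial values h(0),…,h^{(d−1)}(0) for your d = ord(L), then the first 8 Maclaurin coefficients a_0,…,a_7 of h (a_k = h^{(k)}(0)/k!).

L = 36·Dx + (4 + 24·x + 48·x^2 + 32·x^3)·Dx^2 + (1 + 8·x + 24·x^2 + 32·x^3 + 16·x^4)·Dx^3  (order 3).
h: a_k = 0, 0, -3, 4, 3, -168/5, 586/5, -2040/7, …
ICs: h(0) = 0, h′(0) = 0, h′′(0) = -6.

f: a_k = 0, -3, 0, 9/2, 0, -81/40, 0, 243/560, …
L₀ from L_f via x↦r, Dx↦r'^{-1}Dx.
Integrate: L := L₀·Dx.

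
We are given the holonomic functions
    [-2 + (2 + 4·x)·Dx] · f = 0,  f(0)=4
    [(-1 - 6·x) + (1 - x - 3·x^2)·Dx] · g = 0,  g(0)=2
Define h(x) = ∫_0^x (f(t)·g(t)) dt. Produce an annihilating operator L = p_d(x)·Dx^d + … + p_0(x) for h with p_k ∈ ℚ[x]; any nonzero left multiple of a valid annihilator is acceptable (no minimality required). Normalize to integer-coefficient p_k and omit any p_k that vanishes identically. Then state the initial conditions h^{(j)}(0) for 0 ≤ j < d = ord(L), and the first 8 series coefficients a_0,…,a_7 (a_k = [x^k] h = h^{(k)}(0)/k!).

L = (2 + 7·x + 9·x^2)·Dx + (-1 - x + 5·x^2 + 6·x^3)·Dx^2  (order 2).
h: a_k = 0, 8, 8, 12, 22, 191/5, 77, 2049/14, …
ICs: h(0) = 0, h′(0) = 8.

f: a_k = 4, 4, -2, 2, -5/2, 7/2, -21/4, 33/4, …
g: a_k = 2, 2, 8, 14, 38, 80, 194, 434, …
h₀=f·g: eliminate ⇒ L₀, order ≤ 1·1.
h=∫h₀ ⇒ L = L₀·Dx.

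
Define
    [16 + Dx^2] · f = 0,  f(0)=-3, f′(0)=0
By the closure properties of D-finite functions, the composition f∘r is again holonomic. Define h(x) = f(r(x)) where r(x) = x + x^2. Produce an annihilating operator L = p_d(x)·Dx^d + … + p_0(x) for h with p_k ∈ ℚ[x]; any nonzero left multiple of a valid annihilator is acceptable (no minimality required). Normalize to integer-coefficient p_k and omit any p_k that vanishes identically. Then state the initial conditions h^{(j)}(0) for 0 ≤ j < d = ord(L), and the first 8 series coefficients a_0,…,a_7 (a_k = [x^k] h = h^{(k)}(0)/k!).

L = (16 + 96·x + 192·x^2 + 128·x^3) - 2·Dx + (1 + 2·x)·Dx^2  (order 2).
h: a_k = -3, 0, 24, 48, -8, -128, -2624/15, -128/5, …
ICs: h(0) = -3, h′(0) = 0.

f: a_k = -3, 0, 24, 0, -32, 0, 256/15, 0, …
Substitute x→r, Dx→(1/r')Dx; clear ⇒ L₀.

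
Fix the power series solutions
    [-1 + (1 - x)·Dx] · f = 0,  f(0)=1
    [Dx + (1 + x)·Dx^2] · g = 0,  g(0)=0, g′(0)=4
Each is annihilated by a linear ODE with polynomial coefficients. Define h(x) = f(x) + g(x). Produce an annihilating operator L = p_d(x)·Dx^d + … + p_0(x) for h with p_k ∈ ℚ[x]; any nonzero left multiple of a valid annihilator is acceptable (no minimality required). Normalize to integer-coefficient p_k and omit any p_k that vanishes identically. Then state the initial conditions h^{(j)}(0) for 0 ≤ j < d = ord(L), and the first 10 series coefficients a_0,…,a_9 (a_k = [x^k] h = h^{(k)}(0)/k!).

f: a_k = 1, 1, 1, 1, 1, 1, 1, 1, 1, 1, …
g: a_k = 0, 4, -2, 4/3, -1, 4/5, -2/3, 4/7, -1/2, 4/9, …
f+g: L₀ = lclm(L_f,L_g), ord ≤ 1+2.
L = (10 + 2·x)·Dx + (4 + 16·x + 4·x^2)·Dx^2 + (-3 - x + 3·x^2 + x^3)·Dx^3  (order 3).
h: a_k = 1, 5, -1, 7/3, 0, 9/5, 1/3, 11/7, 1/2, 13/9, …
ICs: h(0) = 1, h′(0) = 5, h′′(0) = -2.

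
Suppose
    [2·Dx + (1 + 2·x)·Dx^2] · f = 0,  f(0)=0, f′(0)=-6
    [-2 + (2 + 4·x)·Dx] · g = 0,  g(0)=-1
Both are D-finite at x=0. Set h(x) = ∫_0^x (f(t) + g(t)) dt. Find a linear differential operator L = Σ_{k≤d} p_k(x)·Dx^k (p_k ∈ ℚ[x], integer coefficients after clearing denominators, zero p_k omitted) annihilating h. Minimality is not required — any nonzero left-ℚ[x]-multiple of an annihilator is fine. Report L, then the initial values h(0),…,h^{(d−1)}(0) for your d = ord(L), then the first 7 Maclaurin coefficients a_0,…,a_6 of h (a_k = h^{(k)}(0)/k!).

L = 2·Dx^2 + (5 + 10·x)·Dx^3 + (1 + 4·x + 4·x^2)·Dx^4  (order 4).
h: a_k = 0, -1, -7/2, 13/6, -17/8, 101/40, -803/240, …
ICs: h(0) = 0, h′(0) = -1, h′′(0) = -7, h′′′(0) = 13.

f: a_k = 0, -6, 6, -8, 12, -96/5, 32, …
g: a_k = -1, -1, 1/2, -1/2, 5/8, -7/8, 21/16, …
L₀ := lclm(L_f,L_g); ord L₀ ≤ 2+1.
Integrate: L := L₀·Dx.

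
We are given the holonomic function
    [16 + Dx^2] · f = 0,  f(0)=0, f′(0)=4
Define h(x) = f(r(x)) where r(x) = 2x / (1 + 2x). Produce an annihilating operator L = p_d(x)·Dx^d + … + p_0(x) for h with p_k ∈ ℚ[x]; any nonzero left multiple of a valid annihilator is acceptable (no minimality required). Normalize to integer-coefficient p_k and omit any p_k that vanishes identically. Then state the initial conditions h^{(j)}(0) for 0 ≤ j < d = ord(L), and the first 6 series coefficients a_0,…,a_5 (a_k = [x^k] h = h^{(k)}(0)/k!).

f: a_k = 0, 4, 0, -32/3, 0, 128/15, …
h₀=f(r): pull back L_f along r ⇒ L₀.
L = 64 + (4 + 24·x + 48·x^2 + 32·x^3)·Dx + (1 + 8·x + 24·x^2 + 32·x^3 + 16·x^4)·Dx^2  (order 2).
h: a_k = 0, 8, -16, -160/3, 448, -24704/15, …
ICs: h(0) = 0, h′(0) = 8.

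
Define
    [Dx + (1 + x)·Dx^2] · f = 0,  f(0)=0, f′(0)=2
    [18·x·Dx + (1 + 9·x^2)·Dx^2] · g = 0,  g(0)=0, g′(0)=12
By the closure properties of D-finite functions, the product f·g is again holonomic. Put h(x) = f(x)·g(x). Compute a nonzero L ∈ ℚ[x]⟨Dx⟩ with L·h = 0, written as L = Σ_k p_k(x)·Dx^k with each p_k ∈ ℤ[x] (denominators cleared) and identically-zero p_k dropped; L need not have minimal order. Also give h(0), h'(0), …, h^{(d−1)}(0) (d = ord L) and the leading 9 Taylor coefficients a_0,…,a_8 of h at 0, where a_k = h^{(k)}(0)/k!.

f: a_k = 0, 2, -1, 2/3, -1/2, 2/5, -1/3, 2/7, -1/4, …
g: a_k = 0, 12, 0, -36, 0, 972/5, 0, -8748/7, 0, …
L₀ := L_f ⊗_s L_g (sym. prod.), ord ≤ 4.
L = (1368 + 2700·x + 37584·x^2 + 95580·x^3 + 87480·x^4 + 37908·x^5 + 26244·x^7)·Dx + (1298 + 9180·x + 54612·x^2 + 194724·x^3 + 324000·x^4 + 271188·x^5 + 102060·x^6 + 78732·x^7 + 91854·x^8)·Dx^2 + (76 + 2848·x + 12096·x^2 + 43992·x^3 + 117288·x^4 + 173016·x^5 + 139968·x^6 + 75816·x^7 + 78732·x^8 + 52488·x^9)·Dx^3 + (37 + 146·x + 901·x^2 + 2808·x^3 + 7362·x^4 + 15228·x^5 + 21546·x^6 + 17496·x^7 + 12393·x^8 + 13122·x^9 + 6561·x^10)·Dx^4  (order 4).
h: a_k = 0, 0, 24, -12, -64, 30, 1848/5, -902/5, -11904/5, …
ICs: h(0) = 0, h′(0) = 0, h′′(0) = 48, h′′′(0) = -72.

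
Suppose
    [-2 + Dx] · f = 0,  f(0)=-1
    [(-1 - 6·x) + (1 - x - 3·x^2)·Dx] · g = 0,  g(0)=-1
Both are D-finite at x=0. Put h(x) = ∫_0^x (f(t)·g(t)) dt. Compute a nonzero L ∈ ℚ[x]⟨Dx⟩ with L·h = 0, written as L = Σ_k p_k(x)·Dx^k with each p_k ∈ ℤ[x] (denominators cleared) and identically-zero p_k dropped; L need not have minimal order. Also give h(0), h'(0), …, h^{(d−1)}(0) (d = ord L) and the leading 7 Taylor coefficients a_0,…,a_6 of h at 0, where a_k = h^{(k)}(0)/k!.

L = (3 + 4·x - 6·x^2)·Dx + (-1 + x + 3·x^2)·Dx^2  (order 2).
h: a_k = 0, 1, 3/2, 8/3, 55/12, 43/5, 737/45, …
ICs: h(0) = 0, h′(0) = 1.

f: a_k = -1, -2, -2, -4/3, -2/3, -4/15, -4/45, …
g: a_k = -1, -1, -4, -7, -19, -40, -97, …
Sym-product of L_f,L_g gives L₀ (≤ ord 1).
h=∫₀ˣh₀: take L = L₀·Dx.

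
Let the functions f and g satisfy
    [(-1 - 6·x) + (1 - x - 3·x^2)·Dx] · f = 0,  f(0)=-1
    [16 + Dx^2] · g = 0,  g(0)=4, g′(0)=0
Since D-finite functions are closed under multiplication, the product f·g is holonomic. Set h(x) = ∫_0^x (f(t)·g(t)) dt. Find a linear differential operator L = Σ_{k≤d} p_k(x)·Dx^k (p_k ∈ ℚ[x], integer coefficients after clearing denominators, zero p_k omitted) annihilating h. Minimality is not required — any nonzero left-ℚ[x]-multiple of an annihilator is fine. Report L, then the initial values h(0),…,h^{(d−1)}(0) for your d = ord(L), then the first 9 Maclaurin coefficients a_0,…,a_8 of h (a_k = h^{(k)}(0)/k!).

L = (-10 + 16·x + 48·x^2)·Dx + (2 + 12·x)·Dx^2 + (-1 + x + 3·x^2)·Dx^3  (order 3).
h: a_k = 0, -4, -2, 16/3, 1, 28/15, 32/9, 3244/315, 1531/90, …
ICs: h(0) = 0, h′(0) = -4, h′′(0) = -4.

f: a_k = -1, -1, -4, -7, -19, -40, -97, -217, -508, …
g: a_k = 4, 0, -32, 0, 128/3, 0, -1024/45, 0, 2048/315, …
Sym-product of L_f,L_g gives L₀ (≤ ord 2).
h=∫h₀ ⇒ L = L₀·Dx.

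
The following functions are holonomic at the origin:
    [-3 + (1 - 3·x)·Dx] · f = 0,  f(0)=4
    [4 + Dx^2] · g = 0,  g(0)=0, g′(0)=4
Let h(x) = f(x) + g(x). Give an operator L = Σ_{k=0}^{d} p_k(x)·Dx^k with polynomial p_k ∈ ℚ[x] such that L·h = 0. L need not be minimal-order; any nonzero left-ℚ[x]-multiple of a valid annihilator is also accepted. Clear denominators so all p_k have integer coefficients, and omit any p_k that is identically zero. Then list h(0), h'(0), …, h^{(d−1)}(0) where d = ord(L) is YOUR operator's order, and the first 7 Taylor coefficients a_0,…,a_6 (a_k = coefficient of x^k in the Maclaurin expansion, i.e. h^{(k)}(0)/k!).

f: a_k = 4, 12, 36, 108, 324, 972, 2916, …
g: a_k = 0, 4, 0, -8/3, 0, 8/15, 0, …
L₀ := lclm(L_f,L_g); ord L₀ ≤ 1+2.
L = (348 - 144·x + 216·x^2) + (-44 + 180·x - 216·x^2 + 216·x^3)·Dx + (87 - 36·x + 54·x^2)·Dx^2 + (-11 + 45·x - 54·x^2 + 54·x^3)·Dx^3  (order 3).
h: a_k = 4, 16, 36, 316/3, 324, 14588/15, 2916, …
ICs: h(0) = 4, h′(0) = 16, h′′(0) = 72.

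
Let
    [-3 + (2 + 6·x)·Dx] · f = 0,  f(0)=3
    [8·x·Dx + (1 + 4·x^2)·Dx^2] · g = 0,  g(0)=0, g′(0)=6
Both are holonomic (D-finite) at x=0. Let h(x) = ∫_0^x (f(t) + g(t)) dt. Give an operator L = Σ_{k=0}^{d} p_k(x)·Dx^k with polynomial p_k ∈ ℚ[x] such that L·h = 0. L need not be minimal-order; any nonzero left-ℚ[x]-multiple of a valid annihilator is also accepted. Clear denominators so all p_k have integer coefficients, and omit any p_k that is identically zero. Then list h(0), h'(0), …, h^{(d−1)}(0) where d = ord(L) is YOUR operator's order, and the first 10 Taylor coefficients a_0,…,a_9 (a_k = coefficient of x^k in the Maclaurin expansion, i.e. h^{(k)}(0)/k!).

L = (-48 - 360·x + 576·x^2 + 864·x^3)·Dx^2 + (-59 - 192·x - 120·x^2 + 2304·x^3 + 3024·x^4)·Dx^3 + (-6 + 14·x + 144·x^2 + 272·x^3 + 672·x^4 + 864·x^5)·Dx^4  (order 4).
h: a_k = 0, 3, 21/4, -9/8, -47/64, -243/128, 16697/2560, -6561/1024, 729159/114688, -938223/32768, …
ICs: h(0) = 0, h′(0) = 3, h′′(0) = 21/2, h′′′(0) = -27/4.

f: a_k = 3, 9/2, -27/8, 81/16, -1215/128, 5103/256, -45927/1024, 216513/2048, -8444007/32768, 42220035/65536, …
g: a_k = 0, 6, 0, -8, 0, 96/5, 0, -384/7, 0, 512/3, …
h₀=f+g: left-lcm gives L₀, ord ≤ 3.
∫: right-multiply L₀ by Dx.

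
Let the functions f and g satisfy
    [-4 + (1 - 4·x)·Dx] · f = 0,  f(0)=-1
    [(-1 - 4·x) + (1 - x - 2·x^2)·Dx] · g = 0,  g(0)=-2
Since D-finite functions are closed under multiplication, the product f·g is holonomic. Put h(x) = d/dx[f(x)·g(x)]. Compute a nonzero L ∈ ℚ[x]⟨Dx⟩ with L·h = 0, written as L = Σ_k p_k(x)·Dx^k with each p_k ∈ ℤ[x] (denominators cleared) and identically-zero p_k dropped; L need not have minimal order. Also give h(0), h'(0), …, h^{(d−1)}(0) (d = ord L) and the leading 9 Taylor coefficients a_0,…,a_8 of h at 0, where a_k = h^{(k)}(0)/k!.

L = (46 - 108·x - 216·x^2 + 256·x^3 + 768·x^4) + (-5 + 29·x - 6·x^2 - 152·x^3 + 80·x^4 + 192·x^5)·Dx  (order 1).
h: a_k = 10, 92, 582, 3192, 16170, 78132, 365806, 1674992, 7543602, …
ICs: h(0) = 10.

f: a_k = -1, -4, -16, -64, -256, -1024, -4096, -16384, -65536, …
g: a_k = -2, -2, -6, -10, -22, -42, -86, -170, -342, …
Sym-product of L_f,L_g gives L₀ (≤ ord 1).
Derive L from L₀ (diff closure).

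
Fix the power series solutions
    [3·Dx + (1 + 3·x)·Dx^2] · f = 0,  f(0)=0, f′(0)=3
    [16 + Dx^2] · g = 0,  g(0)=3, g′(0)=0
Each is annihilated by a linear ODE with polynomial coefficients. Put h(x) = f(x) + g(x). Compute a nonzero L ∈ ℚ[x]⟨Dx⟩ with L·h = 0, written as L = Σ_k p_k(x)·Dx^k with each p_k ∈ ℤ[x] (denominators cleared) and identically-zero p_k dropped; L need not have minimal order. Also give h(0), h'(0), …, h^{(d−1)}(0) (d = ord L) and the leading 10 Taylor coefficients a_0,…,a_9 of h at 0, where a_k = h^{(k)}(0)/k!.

f: a_k = 0, 3, -9/2, 9, -81/4, 243/5, -243/2, 2187/7, -6561/8, 2187, …
g: a_k = 3, 0, -24, 0, 32, 0, -256/15, 0, 512/105, 0, …
Weyl lclm of L_f,L_g ⇒ L₀ (ord ≤ 4).
L = (1680 + 2304·x + 3456·x^2)·Dx + (272 + 1584·x + 3456·x^2 + 3456·x^3)·Dx^2 + (105 + 144·x + 216·x^2)·Dx^3 + (17 + 99·x + 216·x^2 + 216·x^3)·Dx^4  (order 4).
h: a_k = 3, 3, -57/2, 9, 47/4, 243/5, -4157/30, 2187/7, -684809/840, 2187, …
ICs: h(0) = 3, h′(0) = 3, h′′(0) = -57, h′′′(0) = 54.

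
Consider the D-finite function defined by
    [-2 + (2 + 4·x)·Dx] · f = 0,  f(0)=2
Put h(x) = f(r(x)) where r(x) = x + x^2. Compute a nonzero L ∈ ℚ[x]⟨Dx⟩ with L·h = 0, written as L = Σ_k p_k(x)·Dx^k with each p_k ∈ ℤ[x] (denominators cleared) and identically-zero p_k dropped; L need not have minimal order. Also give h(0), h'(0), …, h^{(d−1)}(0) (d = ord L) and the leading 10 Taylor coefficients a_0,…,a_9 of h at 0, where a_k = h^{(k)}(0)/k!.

f: a_k = 2, 2, -1, 1, -5/4, 7/4, -21/8, 33/8, -429/64, 715/64, …
Change of var in L_f (x↦r) gives L₀.
L = (-1 - 2·x) + (1 + 2·x + 2·x^2)·Dx  (order 1).
h: a_k = 2, 2, 1, -1, 3/4, -1/4, -3/8, 7/8, -61/64, 27/64, …
ICs: h(0) = 2.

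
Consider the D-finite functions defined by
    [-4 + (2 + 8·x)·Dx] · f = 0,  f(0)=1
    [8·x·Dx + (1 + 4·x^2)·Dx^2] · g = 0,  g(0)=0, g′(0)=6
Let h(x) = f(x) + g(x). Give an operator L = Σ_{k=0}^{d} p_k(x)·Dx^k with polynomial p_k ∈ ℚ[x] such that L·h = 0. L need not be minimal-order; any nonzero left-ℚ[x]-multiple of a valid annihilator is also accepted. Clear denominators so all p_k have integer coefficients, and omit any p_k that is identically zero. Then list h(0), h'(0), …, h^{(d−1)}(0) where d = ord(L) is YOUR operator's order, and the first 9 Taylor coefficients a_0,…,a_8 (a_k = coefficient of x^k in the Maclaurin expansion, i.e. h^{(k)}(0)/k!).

f: a_k = 1, 2, -2, 4, -10, 28, -84, 264, -858, …
g: a_k = 0, 6, 0, -8, 0, 96/5, 0, -384/7, 0, …
Sum ⇒ L₀ = lclm(L_f,L_g) in ℚ(x)⟨Dx⟩.
L = (-8 - 80·x + 96·x^2 + 192·x^3)·Dx + (-10 - 32·x - 64·x^2 + 384·x^3 + 672·x^4)·Dx^2 + (-1 + 24·x^2 + 48·x^3 + 112·x^4 + 192·x^5)·Dx^3  (order 3).
h: a_k = 1, 8, -2, -4, -10, 236/5, -84, 1464/7, -858, …
ICs: h(0) = 1, h′(0) = 8, h′′(0) = -4.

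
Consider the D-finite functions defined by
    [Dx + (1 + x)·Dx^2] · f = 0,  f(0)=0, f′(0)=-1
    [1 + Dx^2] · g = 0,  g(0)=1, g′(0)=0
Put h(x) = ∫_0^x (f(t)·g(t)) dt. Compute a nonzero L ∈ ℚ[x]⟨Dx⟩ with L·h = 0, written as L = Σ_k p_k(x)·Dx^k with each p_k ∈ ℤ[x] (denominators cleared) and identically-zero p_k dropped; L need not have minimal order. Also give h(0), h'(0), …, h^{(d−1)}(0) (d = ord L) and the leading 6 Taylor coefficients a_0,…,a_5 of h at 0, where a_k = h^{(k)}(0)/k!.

L = (-3 + 6·x + 19·x^2 + 16·x^3 + 4·x^4)·Dx + (4 + 20·x + 24·x^2 + 8·x^3)·Dx^2 + (20·x + 42·x^2 + 32·x^3 + 8·x^4)·Dx^3 + (4 + 20·x + 24·x^2 + 8·x^3)·Dx^4 + (3 + 14·x + 23·x^2 + 16·x^3 + 4·x^4)·Dx^5  (order 5).
h: a_k = 0, 0, -1/2, 1/6, 1/24, 0, …
ICs: h(0) = 0, h′(0) = 0, h′′(0) = -1, h′′′(0) = 1, h′′′′(0) = 1.

f: a_k = 0, -1, 1/2, -1/3, 1/4, -1/5, …
g: a_k = 1, 0, -1/2, 0, 1/24, 0, …
L₀ := L_f ⊗_s L_g (sym. prod.), ord ≤ 4.
Integrate: L := L₀·Dx.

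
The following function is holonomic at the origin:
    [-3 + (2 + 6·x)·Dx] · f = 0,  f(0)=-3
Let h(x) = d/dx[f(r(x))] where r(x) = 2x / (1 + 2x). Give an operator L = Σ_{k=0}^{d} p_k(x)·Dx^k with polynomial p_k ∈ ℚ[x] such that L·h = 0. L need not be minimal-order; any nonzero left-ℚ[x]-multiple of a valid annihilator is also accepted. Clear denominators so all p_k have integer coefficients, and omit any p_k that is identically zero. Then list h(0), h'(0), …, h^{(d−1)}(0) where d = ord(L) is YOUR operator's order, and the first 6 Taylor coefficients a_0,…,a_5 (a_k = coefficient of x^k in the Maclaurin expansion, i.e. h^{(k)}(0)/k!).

f: a_k = -3, -9/2, 27/8, -81/16, 1215/128, -5103/256, …
Substitute x→r, Dx→(1/r')Dx; clear ⇒ L₀.
Derive L from L₀ (diff closure).
L = (-7 - 32·x) + (-1 - 10·x - 16·x^2)·Dx  (order 1).
h: a_k = -9, 63, -783/2, 5031/2, -136035/8, 956745/8, …
ICs: h(0) = -9.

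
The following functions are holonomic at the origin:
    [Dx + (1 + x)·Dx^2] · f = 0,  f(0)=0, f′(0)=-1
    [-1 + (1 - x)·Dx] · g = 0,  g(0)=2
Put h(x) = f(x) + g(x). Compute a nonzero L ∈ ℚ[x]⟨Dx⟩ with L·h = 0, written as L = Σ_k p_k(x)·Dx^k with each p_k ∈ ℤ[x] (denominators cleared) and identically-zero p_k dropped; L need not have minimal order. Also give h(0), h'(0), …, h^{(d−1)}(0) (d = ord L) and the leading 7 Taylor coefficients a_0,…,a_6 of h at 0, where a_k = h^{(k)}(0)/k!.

f: a_k = 0, -1, 1/2, -1/3, 1/4, -1/5, 1/6, …
g: a_k = 2, 2, 2, 2, 2, 2, 2, …
Sum ⇒ L₀ = lclm(L_f,L_g) in ℚ(x)⟨Dx⟩.
L = (-10 - 2·x)·Dx + (-4 - 16·x - 4·x^2)·Dx^2 + (3 + x - 3·x^2 - x^3)·Dx^3  (order 3).
h: a_k = 2, 1, 5/2, 5/3, 9/4, 9/5, 13/6, …
ICs: h(0) = 2, h′(0) = 1, h′′(0) = 5.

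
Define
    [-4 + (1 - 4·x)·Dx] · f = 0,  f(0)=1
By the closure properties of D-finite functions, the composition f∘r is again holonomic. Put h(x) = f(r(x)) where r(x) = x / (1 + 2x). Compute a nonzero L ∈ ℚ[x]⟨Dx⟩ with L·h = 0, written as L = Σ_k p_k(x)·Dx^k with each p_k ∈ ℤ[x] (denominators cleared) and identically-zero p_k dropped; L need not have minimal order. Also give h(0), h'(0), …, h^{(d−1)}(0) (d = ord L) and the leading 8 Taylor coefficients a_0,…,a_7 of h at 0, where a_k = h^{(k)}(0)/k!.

f: a_k = 1, 4, 16, 64, 256, 1024, 4096, 16384, …
Change of var in L_f (x↦r) gives L₀.
L = 4 + (-1 + 4·x^2)·Dx  (order 1).
h: a_k = 1, 4, 8, 16, 32, 64, 128, 256, …
ICs: h(0) = 1.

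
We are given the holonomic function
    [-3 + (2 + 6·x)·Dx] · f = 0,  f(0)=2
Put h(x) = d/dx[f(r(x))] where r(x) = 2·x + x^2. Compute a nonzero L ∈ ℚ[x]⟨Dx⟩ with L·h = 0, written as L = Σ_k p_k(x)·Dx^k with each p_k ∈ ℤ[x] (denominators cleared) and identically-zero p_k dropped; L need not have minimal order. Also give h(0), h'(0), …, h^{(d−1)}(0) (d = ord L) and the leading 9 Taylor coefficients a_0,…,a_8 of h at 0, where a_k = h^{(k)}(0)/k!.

f: a_k = 2, 3, -9/4, 27/8, -405/64, 1701/128, -15309/512, 72171/1024, -2814669/16384, …
L₀ from L_f via x↦r, Dx↦r'^{-1}Dx.
h=h₀': d/dx-closure on L₀ ⇒ L.
L = -2 + (-1 - 7·x - 9·x^2 - 3·x^3)·Dx  (order 1).
h: a_k = 6, -12, 54, -252, 1215, -5994, 30051, -152442, 3120849/4, …
ICs: h(0) = 6.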